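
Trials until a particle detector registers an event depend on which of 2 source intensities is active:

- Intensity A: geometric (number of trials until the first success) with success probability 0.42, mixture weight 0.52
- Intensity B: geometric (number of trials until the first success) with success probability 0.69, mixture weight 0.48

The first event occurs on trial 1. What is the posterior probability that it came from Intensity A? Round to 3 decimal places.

The responsibility of component k is π_k f_k(x) divided by Σ_j π_j f_j(x).
Geometric probabilities:
  f_A = 0.42
  f_B = 0.69
Weight by the priors:
  π_A·f_A = 0.52 × 0.42 = 0.2184
  π_B·f_B = 0.48 × 0.69 = 0.3312
Denominator: 0.2184 + 0.3312 = 0.5496
So the posterior for Intensity A is 0.2184 / 0.5496 ≈ 0.397.

0.397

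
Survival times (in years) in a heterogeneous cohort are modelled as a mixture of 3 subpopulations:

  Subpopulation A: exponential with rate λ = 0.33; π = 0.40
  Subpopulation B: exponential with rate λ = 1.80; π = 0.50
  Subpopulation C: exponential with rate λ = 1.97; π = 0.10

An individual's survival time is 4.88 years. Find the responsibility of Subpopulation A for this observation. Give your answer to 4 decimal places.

By Bayes' theorem, P(k | x) = π_k f_k(x) / Σ_j π_j f_j(x).
Evaluate each component's likelihood at the observed value:
  f_A = 0.0659365
  f_B = 0.000275696
  f_C = 0.000131623
Multiply by the mixture weights:
  π_A·f_A = 0.40 × 0.0659365 = 0.0263746
  π_B·f_B = 0.50 × 0.000275696 = 0.000137848
  π_C·f_C = 0.10 × 0.000131623 = 1.31623e-05
Normaliser: 0.0263746 + 0.000137848 + 1.31623e-05 = 0.0265256
So the posterior for Subpopulation A is 0.0263746 / 0.0265256 ≈ 0.9943.

0.9943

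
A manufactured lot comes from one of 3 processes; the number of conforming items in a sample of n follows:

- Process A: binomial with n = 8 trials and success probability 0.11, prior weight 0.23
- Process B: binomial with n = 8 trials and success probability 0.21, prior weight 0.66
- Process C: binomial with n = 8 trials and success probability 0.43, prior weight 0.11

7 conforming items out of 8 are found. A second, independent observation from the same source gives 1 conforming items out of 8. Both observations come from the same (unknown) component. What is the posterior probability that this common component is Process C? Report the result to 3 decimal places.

0.790

The responsibility of component k is P(Z=k) f_k(x) divided by Σ_j P(Z=j) f_j(x).
Since both observations come from the same component, the likelihood for component k is f_k(x₁)·f_k(x₂).
  L_A = [C(8,7)·0.11^7·0.89^1 = 8·1.94872e-07·0.89 = 1.38749e-06] × [0.389236] = 5.40059e-07
  L_B = [C(8,7)·0.21^7·0.79^1 = 8·1.80109e-05·0.79 = 0.000113829] × [0.322626] = 3.67241e-05
  L_C = [C(8,7)·0.43^7·0.57^1 = 8·0.00271819·0.57 = 0.0123949] × [0.0672485] = 0.00083354
Multiply by the mixture weights:
  P(Z=A)·L_A = 0.23 × 5.40059e-07 = 1.24214e-07
  P(Z=B)·L_B = 0.66 × 3.67241e-05 = 2.42379e-05
  P(Z=C)·L_C = 0.11 × 0.00083354 = 9.16894e-05
Sum: 1.24214e-07 + 2.42379e-05 + 9.16894e-05 = 0.000116052
P(Process C | x₁,x₂) ≈ 0.790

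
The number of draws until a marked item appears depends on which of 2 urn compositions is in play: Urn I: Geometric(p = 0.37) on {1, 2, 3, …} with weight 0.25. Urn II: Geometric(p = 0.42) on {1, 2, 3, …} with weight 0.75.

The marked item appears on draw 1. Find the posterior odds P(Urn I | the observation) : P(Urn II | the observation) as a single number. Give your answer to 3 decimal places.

0.294

Since P(k|x) ∝ π_k f_k(x), the posterior odds are π_i f_i(x) / (π_j f_j(x)).
Component likelihoods at x = 1:
  f_I = 0.37·(1−0.37)^0 = 0.37·1 = 0.37
  f_II = 0.42·(1−0.42)^0 = 0.42·1 = 0.42
Odds = (0.25/0.75) × (0.37/0.42) = 0.333333 × 0.880952 ≈ 0.294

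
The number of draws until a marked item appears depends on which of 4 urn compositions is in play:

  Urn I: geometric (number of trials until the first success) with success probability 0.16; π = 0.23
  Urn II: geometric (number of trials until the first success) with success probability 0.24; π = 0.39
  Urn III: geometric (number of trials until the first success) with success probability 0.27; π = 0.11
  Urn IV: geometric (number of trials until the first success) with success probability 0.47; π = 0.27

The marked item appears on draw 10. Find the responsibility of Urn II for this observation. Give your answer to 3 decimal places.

0.446

Apply Bayes' rule: the posterior for each component is proportional to its prior times its likelihood at x.
Evaluate each component's likelihood at the observed value:
  L_I = 0.16·(1−0.16)^9 = 0.16·0.208216 = 0.0333145
  L_II = 0.24·(1−0.24)^9 = 0.24·0.0845906 = 0.0203018
  L_III = 0.27·(1−0.27)^9 = 0.27·0.0588716 = 0.0158953
  L_IV = 0.47·(1−0.47)^9 = 0.47·0.00329976 = 0.00155089
Prior × likelihood for each component:
  π_I·L_I = 0.23 × 0.0333145 = 0.00766234
  π_II·L_II = 0.39 × 0.0203018 = 0.00791768
  π_III·L_III = 0.11 × 0.0158953 = 0.00174849
  π_IV·L_IV = 0.27 × 0.00155089 = 0.00041874
Marginal: 0.00766234 + 0.00791768 + 0.00174849 + 0.00041874 = 0.0177472
Responsibility of Urn II: 0.00791768 / 0.0177472 ≈ 0.446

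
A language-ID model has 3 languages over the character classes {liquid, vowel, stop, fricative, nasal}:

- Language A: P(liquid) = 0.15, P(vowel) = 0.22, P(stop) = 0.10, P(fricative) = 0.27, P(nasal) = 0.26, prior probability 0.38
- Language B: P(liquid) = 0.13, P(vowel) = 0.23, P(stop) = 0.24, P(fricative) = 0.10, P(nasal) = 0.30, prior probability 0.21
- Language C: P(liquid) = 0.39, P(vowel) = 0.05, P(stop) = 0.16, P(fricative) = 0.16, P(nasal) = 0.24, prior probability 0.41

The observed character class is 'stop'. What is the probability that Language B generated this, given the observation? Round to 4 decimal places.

0.3273

P(component k | x) = w_k·f_k(x) / marginal(x), where marginal(x) = Σ_j w_j·f_j(x).
Component likelihoods at x = 'stop':
  p_A = 0.1
  p_B = 0.24
  p_C = 0.16
Unnormalised posteriors:
  w_A·p_A = 0.38 × 0.1 = 0.038
  w_B·p_B = 0.21 × 0.24 = 0.0504
  w_C·p_C = 0.41 × 0.16 = 0.0656
Sum: 0.038 + 0.0504 + 0.0656 = 0.154
P(Language B | x) ≈ 0.3273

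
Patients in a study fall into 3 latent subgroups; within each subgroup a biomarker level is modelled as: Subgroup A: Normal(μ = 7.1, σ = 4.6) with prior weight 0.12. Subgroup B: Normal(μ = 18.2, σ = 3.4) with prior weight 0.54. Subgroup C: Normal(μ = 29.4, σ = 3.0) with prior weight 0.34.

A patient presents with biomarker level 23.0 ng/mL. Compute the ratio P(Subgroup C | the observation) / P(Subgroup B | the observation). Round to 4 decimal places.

Only the two components matter; the odds are (π_i f_i(x)) / (π_j f_j(x)).
Evaluate each component's likelihood at the observed value:
  L_A = (1/(4.6·√(2π)))·exp(−(23.0−7.1)²/(2·4.6²)) = 0.086727·exp(-5.97377) = 0.000220687
  L_B = (1/(3.4·√(2π)))·exp(−(23.0−18.2)²/(2·3.4²)) = 0.117336·exp(-0.99654) = 0.0433151
  L_C = (1/(3.0·√(2π)))·exp(−(23.0−29.4)²/(2·3.0²)) = 0.132981·exp(-2.27556) = 0.0136624
Odds = (0.34/0.54) × (0.0136624/0.0433151) = 0.62963 × 0.315419 ≈ 0.1986

0.1986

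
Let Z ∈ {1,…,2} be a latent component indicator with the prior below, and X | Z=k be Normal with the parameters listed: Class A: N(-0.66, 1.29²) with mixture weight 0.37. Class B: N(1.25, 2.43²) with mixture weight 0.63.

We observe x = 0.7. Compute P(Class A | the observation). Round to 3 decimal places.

0.394

P(component k | x) = w_k·f_k(x) / marginal(x), where marginal(x) = Σ_j w_j·f_j(x).
Evaluate each component's likelihood at the observed value:
  f_A = (1/(1.29·√(2π)))·exp(−(0.7−-0.66)²/(2·1.29²)) = 0.309258·exp(-0.55574) = 0.177406
  f_B = (1/(2.43·√(2π)))·exp(−(0.7−1.25)²/(2·2.43²)) = 0.164174·exp(-0.02561) = 0.160022
Unnormalised posteriors:
  w_A·f_A = 0.37 × 0.177406 = 0.0656401
  w_B·f_B = 0.63 × 0.160022 = 0.100814
Denominator: 0.0656401 + 0.100814 = 0.166454
P(Class A | 0.7) = 0.0656401 / 0.166454 ≈ 0.394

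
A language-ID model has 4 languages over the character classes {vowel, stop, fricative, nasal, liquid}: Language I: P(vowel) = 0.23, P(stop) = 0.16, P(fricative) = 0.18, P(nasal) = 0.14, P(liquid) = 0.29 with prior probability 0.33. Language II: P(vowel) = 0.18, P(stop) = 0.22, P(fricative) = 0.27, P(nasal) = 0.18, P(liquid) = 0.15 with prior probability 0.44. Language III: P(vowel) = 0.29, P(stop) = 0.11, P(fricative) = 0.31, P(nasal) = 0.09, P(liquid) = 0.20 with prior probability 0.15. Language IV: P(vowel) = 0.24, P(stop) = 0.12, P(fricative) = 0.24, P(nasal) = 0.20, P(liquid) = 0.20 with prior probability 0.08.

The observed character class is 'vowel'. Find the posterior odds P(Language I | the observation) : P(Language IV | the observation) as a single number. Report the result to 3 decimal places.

3.953

The posterior odds equal the prior odds times the likelihood ratio: (π_i/π_j)·(f_i(x)/f_j(x)).
Categorical probabilities:
  f_I = P(vowel | comp) = 0.23
  f_II = P(vowel | comp) = 0.18
  f_III = P(vowel | comp) = 0.29
  f_IV = P(vowel | comp) = 0.24
0.0759 / 0.0192 ≈ 3.953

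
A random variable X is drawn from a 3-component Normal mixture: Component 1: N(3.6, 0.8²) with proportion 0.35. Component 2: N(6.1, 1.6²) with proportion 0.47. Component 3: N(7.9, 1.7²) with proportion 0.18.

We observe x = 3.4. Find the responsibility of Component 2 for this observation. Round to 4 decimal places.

0.1420

By Bayes' theorem, P(k | x) = π_k f_k(x) / Σ_j π_j f_j(x).
Normal densities:
  f_1 = (1/(0.8·√(2π)))·exp(−(3.4−3.6)²/(2·0.8²)) = 0.498678·exp(-0.03125) = 0.483335
  f_2 = (1/(1.6·√(2π)))·exp(−(3.4−6.1)²/(2·1.6²)) = 0.249339·exp(-1.42383) = 0.0600384
  f_3 = (1/(1.7·√(2π)))·exp(−(3.4−7.9)²/(2·1.7²)) = 0.234672·exp(-3.50346) = 0.007062
Weight by the priors:
  π_1·f_1 = 0.35 × 0.483335 = 0.169167
  π_2·f_2 = 0.47 × 0.0600384 = 0.0282181
  π_3·f_3 = 0.18 × 0.007062 = 0.00127116
Sum: 0.169167 + 0.0282181 + 0.00127116 = 0.198657
P(Component 2 | data) = 0.0282181 / 0.198657 ≈ 0.1420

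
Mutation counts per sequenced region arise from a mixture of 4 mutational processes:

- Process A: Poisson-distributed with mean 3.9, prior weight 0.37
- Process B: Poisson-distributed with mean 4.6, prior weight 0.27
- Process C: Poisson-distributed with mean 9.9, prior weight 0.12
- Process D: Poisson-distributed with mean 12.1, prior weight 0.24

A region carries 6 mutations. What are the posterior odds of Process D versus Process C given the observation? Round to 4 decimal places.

Only the two components matter; the odds are (P(Z=i) f_i(x)) / (P(Z=j) f_j(x)).
Evaluate each component's likelihood at the observed value:
  p_A = e^(−3.9)·3.9^6/6! = 0.0989251
  p_B = e^(−4.6)·4.6^6/6! = 0.13227
  p_C = e^(−9.9)·9.9^6/6! = 0.065609
  p_D = e^(−12.1)·12.1^6/6! = 0.0242335
0.00581604 / 0.00787308 ≈ 0.7387

0.7387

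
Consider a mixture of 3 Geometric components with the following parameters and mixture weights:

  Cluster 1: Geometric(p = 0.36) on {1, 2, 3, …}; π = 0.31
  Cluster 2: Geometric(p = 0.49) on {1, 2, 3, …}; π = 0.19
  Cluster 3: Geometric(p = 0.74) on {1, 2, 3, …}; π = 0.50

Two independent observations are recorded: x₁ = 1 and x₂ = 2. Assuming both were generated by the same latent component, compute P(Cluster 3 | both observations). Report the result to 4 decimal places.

0.5924

Posterior ∝ prior × likelihood, so P(k | x) ∝ π_k f_k(x); normalise over all components.
Since both observations come from the same component, the likelihood for component k is f_k(x₁)·f_k(x₂).
  p_1 = [0.36] × [0.2304] = 0.082944
  p_2 = [0.49] × [0.2499] = 0.122451
  p_3 = [0.74] × [0.1924] = 0.142376
Prior × likelihood for each component:
  π_1·p_1 = 0.31 × 0.082944 = 0.0257126
  π_2·p_2 = 0.19 × 0.122451 = 0.0232657
  π_3·p_3 = 0.50 × 0.142376 = 0.071188
Normaliser: 0.0257126 + 0.0232657 + 0.071188 = 0.120166
Responsibility of Cluster 3: 0.071188 / 0.120166 ≈ 0.5924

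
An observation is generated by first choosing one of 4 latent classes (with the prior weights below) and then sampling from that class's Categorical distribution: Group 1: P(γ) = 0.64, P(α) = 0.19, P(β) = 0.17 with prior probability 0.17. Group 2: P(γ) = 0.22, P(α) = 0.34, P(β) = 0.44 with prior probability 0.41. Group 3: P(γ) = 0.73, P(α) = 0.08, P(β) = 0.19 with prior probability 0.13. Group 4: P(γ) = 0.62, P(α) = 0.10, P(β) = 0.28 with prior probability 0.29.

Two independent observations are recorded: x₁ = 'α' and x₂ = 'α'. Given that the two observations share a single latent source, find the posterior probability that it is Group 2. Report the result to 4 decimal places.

The responsibility of component k is π_k f_k(x) divided by Σ_j π_j f_j(x).
Since both observations come from the same component, the likelihood for component k is f_k(x₁)·f_k(x₂).
  p_1 = [0.19] × [0.19] = 0.0361
  p_2 = [0.34] × [0.34] = 0.1156
  p_3 = [0.08] × [0.08] = 0.0064
  p_4 = [0.1] × [0.1] = 0.01
Prior × likelihood for each component:
  π_1·p_1 = 0.17 × 0.0361 = 0.006137
  π_2·p_2 = 0.41 × 0.1156 = 0.047396
  π_3·p_3 = 0.13 × 0.0064 = 0.000832
  π_4·p_4 = 0.29 × 0.01 = 0.0029
Sum: 0.006137 + 0.047396 + 0.000832 + 0.0029 = 0.057265
So the posterior for Group 2 is 0.047396 / 0.057265 ≈ 0.8277.

0.8277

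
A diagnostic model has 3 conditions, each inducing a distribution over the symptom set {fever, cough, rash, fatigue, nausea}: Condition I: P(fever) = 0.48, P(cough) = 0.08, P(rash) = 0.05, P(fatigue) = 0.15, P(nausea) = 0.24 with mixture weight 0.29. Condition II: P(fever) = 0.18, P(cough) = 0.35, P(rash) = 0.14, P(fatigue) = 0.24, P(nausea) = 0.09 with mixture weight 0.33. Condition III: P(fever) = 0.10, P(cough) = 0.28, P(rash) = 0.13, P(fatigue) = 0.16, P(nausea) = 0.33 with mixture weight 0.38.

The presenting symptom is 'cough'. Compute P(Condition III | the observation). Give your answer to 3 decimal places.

Posterior ∝ prior × likelihood, so P(k | x) ∝ π_k f_k(x); normalise over all components.
Evaluate each component's likelihood at the observed value:
  L_I = P(cough | comp) = 0.08
  L_II = P(cough | comp) = 0.35
  L_III = P(cough | comp) = 0.28
Weight by the priors:
  π_I·L_I = 0.29 × 0.08 = 0.0232
  π_II·L_II = 0.33 × 0.35 = 0.1155
  π_III·L_III = 0.38 × 0.28 = 0.1064
Sum: 0.0232 + 0.1155 + 0.1064 = 0.2451
Responsibility of Condition III: 0.1064 / 0.2451 ≈ 0.434

0.434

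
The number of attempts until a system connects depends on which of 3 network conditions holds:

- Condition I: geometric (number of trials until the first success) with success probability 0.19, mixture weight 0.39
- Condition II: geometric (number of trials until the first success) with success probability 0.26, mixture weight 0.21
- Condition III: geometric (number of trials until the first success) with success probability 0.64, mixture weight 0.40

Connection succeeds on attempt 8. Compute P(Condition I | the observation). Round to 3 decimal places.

0.713

The responsibility of component k is π_k f_k(x) divided by Σ_j π_j f_j(x).
Geometric probabilities:
  f_I = 0.0434659
  f_II = 0.0315933
  f_III = 0.000501531
Unnormalised posteriors:
  π_I·f_I = 0.39 × 0.0434659 = 0.0169517
  π_II·f_II = 0.21 × 0.0315933 = 0.0066346
  π_III·f_III = 0.40 × 0.000501531 = 0.000200612
Denominator: 0.0169517 + 0.0066346 + 0.000200612 = 0.0237869
So the posterior for Condition I is 0.0169517 / 0.0237869 ≈ 0.713.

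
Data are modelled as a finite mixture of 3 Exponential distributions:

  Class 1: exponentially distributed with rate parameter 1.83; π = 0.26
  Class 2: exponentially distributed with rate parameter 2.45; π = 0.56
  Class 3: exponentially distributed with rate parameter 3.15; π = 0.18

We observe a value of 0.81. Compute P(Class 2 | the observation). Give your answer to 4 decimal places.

0.5533

By Bayes' theorem, P(k | x) = w_k f_k(x) / Σ_j w_j f_j(x).
Component likelihoods at x = 0.81:
  p_1 = 1.83·e^(−1.83·0.81) = 1.83·e^(−1.4823) = 0.41562
  p_2 = 2.45·e^(−2.45·0.81) = 2.45·e^(−1.9845) = 0.336751
  p_3 = 3.15·e^(−3.15·0.81) = 3.15·e^(−2.5515) = 0.245589
Multiply by the mixture weights:
  w_1·p_1 = 0.26 × 0.41562 = 0.108061
  w_2·p_2 = 0.56 × 0.336751 = 0.18858
  w_3·p_3 = 0.18 × 0.245589 = 0.0442059
Evidence: 0.108061 + 0.18858 + 0.0442059 = 0.340848
P(Class 2 | the observation) = 0.18858 / 0.340848 ≈ 0.5533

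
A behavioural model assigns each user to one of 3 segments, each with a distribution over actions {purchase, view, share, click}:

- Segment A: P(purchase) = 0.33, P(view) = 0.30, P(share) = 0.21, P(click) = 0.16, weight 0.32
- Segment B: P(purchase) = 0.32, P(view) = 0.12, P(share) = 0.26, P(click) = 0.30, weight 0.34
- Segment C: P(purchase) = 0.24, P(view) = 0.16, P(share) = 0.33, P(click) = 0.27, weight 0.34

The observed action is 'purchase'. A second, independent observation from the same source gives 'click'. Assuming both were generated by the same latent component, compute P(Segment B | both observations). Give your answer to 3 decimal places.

Posterior ∝ prior × likelihood, so P(k | x) ∝ P(Z=k) f_k(x); normalise over all components.
Since both observations come from the same component, the likelihood for component k is f_k(x₁)·f_k(x₂).
  p_A = [P(purchase | comp) = 0.33] × [0.16] = 0.0528
  p_B = [P(purchase | comp) = 0.32] × [0.3] = 0.096
  p_C = [P(purchase | comp) = 0.24] × [0.27] = 0.0648
Unnormalised posteriors:
  P(Z=A)·p_A = 0.32 × 0.0528 = 0.016896
  P(Z=B)·p_B = 0.34 × 0.096 = 0.03264
  P(Z=C)·p_C = 0.34 × 0.0648 = 0.022032
Normaliser: 0.016896 + 0.03264 + 0.022032 = 0.071568
P(Segment B | data) = 0.03264 / 0.071568 ≈ 0.456

0.456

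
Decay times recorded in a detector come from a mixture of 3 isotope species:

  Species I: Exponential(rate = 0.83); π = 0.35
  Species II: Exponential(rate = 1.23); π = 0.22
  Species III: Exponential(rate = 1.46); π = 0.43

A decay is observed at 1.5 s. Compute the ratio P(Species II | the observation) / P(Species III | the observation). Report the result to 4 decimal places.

0.6086

The posterior odds equal the prior odds times the likelihood ratio: (P(Z=i)/P(Z=j))·(f_i(x)/f_j(x)).
Evaluate each component's likelihood at the observed value:
  L_I = 0.83·e^(−0.83·1.5) = 0.83·e^(−1.2450) = 0.238991
  L_II = 1.23·e^(−1.23·1.5) = 1.23·e^(−1.8450) = 0.194371
  L_III = 1.46·e^(−1.46·1.5) = 1.46·e^(−2.1900) = 0.163398
Posterior odds = (P(Z=II)·L_II) / (P(Z=III)·L_III) = (0.22·0.194371) / (0.43·0.163398) = 0.0427617 / 0.0702613 ≈ 0.6086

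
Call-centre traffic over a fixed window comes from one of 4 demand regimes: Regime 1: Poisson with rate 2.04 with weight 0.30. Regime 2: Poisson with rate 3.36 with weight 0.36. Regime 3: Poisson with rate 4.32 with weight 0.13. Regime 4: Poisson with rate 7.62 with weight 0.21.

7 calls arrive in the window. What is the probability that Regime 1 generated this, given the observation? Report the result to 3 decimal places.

0.021

By Bayes' theorem, P(k | x) = π_k f_k(x) / Σ_j π_j f_j(x).
Component likelihoods at x = 7 calls:
  f_1 = e^(−2.04)·2.04^7/7! = 0.00379332
  f_2 = e^(−3.36)·3.36^7/7! = 0.0333208
  f_3 = e^(−4.32)·4.32^7/7! = 0.0740975
  f_4 = e^(−7.62)·7.62^7/7! = 0.145188
Prior × likelihood for each component:
  π_1·f_1 = 0.30 × 0.00379332 = 0.001138
  π_2·f_2 = 0.36 × 0.0333208 = 0.0119955
  π_3·f_3 = 0.13 × 0.0740975 = 0.00963267
  π_4·f_4 = 0.21 × 0.145188 = 0.0304895
Marginal: 0.001138 + 0.0119955 + 0.00963267 + 0.0304895 = 0.0532556
P(Regime 1 | 7 calls) = 0.001138 / 0.0532556 ≈ 0.021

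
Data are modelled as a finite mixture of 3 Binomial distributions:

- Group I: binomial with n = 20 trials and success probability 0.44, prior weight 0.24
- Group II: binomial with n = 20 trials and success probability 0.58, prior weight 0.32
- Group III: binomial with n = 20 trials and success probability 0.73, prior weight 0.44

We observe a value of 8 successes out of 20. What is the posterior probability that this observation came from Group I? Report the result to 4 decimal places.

0.7135

The responsibility of component k is P(Z=k) f_k(x) divided by Σ_j P(Z=j) f_j(x).
Binomial probabilities:
  L_I = C(20,8)·0.44^8·0.56^12 = 125970·0.00140482·0.000951166 = 0.168324
  L_II = C(20,8)·0.58^8·0.42^12 = 125970·0.0128063·3.01295e-05 = 0.0486052
  L_III = C(20,8)·0.73^8·0.27^12 = 125970·0.080646·1.50095e-07 = 0.00152481
Multiply by the mixture weights:
  P(Z=I)·L_I = 0.24 × 0.168324 = 0.0403977
  P(Z=II)·L_II = 0.32 × 0.0486052 = 0.0155537
  P(Z=III)·L_III = 0.44 × 0.00152481 = 0.000670916
Sum: 0.0403977 + 0.0155537 + 0.000670916 = 0.0566222
Responsibility of Group I: 0.0403977 / 0.0566222 ≈ 0.7135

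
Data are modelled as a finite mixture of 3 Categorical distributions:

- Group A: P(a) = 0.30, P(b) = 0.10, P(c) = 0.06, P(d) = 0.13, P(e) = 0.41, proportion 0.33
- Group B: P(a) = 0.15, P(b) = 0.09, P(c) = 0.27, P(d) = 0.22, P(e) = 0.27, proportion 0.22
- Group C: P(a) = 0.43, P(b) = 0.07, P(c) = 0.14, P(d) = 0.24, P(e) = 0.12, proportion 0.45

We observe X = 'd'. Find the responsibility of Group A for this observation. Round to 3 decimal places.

P(component k | x) = π_k·f_k(x) / marginal(x), where marginal(x) = Σ_j π_j·f_j(x).
Component likelihoods at x = 'd':
  f_A = 0.13
  f_B = 0.22
  f_C = 0.24
Multiply by the mixture weights:
  π_A·f_A = 0.33 × 0.13 = 0.0429
  π_B·f_B = 0.22 × 0.22 = 0.0484
  π_C·f_C = 0.45 × 0.24 = 0.108
Sum: 0.0429 + 0.0484 + 0.108 = 0.1993
P(Group A | 'd') ≈ 0.215

0.215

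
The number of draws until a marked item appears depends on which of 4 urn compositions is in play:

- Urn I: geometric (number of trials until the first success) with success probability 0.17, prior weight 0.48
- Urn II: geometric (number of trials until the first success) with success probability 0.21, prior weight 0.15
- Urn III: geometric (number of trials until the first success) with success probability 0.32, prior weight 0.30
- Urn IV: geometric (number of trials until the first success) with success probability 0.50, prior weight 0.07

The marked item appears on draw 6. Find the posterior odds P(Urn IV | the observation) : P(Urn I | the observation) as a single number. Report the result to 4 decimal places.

Since P(k|x) ∝ π_k f_k(x), the posterior odds are π_i f_i(x) / (π_j f_j(x)).
Evaluate each component's likelihood at the observed value:
  p_I = 0.17·(1−0.17)^5 = 0.17·0.393904 = 0.0669637
  p_II = 0.21·(1−0.21)^5 = 0.21·0.307706 = 0.0646182
  p_III = 0.32·(1−0.32)^5 = 0.32·0.145393 = 0.0465259
  p_IV = 0.50·(1−0.50)^5 = 0.50·0.03125 = 0.015625
0.00109375 / 0.0321426 ≈ 0.0340

0.0340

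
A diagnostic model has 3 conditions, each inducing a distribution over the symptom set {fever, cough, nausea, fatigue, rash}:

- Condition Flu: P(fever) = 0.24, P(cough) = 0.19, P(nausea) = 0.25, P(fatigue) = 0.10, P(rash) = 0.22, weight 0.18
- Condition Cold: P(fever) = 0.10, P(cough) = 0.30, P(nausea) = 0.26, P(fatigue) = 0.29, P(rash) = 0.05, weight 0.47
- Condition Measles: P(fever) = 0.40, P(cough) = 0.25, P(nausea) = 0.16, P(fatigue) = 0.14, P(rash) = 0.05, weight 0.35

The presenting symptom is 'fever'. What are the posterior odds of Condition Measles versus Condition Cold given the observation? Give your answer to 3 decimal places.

Only the two components matter; the odds are (π_i f_i(x)) / (π_j f_j(x)).
Categorical probabilities:
  p_Flu = 0.24
  p_Cold = 0.1
  p_Measles = 0.4
Posterior odds = (π_Measles·p_Measles) / (π_Cold·p_Cold) = (0.35·0.4) / (0.47·0.1) = 0.14 / 0.047 ≈ 2.979

2.979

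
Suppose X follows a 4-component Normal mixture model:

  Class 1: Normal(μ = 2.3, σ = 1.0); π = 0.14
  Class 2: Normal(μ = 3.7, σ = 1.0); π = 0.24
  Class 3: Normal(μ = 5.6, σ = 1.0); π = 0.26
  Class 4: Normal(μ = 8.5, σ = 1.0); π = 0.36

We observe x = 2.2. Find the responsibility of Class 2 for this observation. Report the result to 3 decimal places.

0.357

Apply Bayes' rule: the posterior for each component is proportional to its prior times its likelihood at x.
Component likelihoods at x = 2.2:
  f_1 = 0.396953
  f_2 = 0.129518
  f_3 = 0.00123222
  f_4 = 9.60143e-10
Multiply by the mixture weights:
  w_1·f_1 = 0.14 × 0.396953 = 0.0555734
  w_2·f_2 = 0.24 × 0.129518 = 0.0310842
  w_3·f_3 = 0.26 × 0.00123222 = 0.000320377
  w_4·f_4 = 0.36 × 9.60143e-10 = 3.45652e-10
Denominator: 0.0555734 + 0.0310842 + 0.000320377 + 3.45652e-10 = 0.086978
Responsibility of Class 2: 0.0310842 / 0.086978 ≈ 0.357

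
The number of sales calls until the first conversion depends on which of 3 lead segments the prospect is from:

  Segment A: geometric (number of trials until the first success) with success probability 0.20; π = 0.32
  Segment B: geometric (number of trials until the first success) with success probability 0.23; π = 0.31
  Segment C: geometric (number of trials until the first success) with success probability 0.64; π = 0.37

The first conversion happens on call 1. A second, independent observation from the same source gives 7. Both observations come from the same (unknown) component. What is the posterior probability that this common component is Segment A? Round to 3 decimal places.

Apply Bayes' rule: the posterior for each component is proportional to its prior times its likelihood at x.
Since both observations come from the same component, the likelihood for component k is f_k(x₁)·f_k(x₂).
  L_A = [0.2] × [0.0524288] = 0.0104858
  L_B = [0.23] × [0.0479371] = 0.0110255
  L_C = [0.64] × [0.00139314] = 0.00089161
Prior × likelihood for each component:
  π_A·L_A = 0.32 × 0.0104858 = 0.00335544
  π_B·L_B = 0.31 × 0.0110255 = 0.00341792
  π_C·L_C = 0.37 × 0.00089161 = 0.000329896
Normaliser: 0.00335544 + 0.00341792 + 0.000329896 = 0.00710326
P(Segment A | data) ≈ 0.472

0.472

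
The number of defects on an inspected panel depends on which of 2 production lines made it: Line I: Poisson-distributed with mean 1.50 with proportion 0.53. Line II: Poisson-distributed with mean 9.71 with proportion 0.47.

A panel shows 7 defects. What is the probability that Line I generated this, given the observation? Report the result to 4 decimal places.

0.0086

P(component k | x) = π_k·f_k(x) / marginal(x), where marginal(x) = Σ_j π_j·f_j(x).
Evaluate each component's likelihood at the observed value:
  p_I = e^(−1.50)·1.50^7/7! = 0.000756426
  p_II = e^(−9.71)·9.71^7/7! = 0.0979726
Weight by the priors:
  π_I·p_I = 0.53 × 0.000756426 = 0.000400906
  π_II·p_II = 0.47 × 0.0979726 = 0.0460471
Marginal: 0.000400906 + 0.0460471 = 0.046448
Responsibility of Line I: 0.000400906 / 0.046448 ≈ 0.0086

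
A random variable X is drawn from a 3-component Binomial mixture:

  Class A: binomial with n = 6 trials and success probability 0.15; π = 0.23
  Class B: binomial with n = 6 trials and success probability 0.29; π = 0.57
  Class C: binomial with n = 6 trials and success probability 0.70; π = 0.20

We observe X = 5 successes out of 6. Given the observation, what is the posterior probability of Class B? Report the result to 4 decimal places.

Apply Bayes' rule: the posterior for each component is proportional to its prior times its likelihood at x.
Component likelihoods at x = 5 successes out of 6:
  f_A = C(6,5)·0.15^5·0.85^1 = 6·7.59375e-05·0.85 = 0.000387281
  f_B = C(6,5)·0.29^5·0.71^1 = 6·0.00205111·0.71 = 0.00873775
  f_C = C(6,5)·0.70^5·0.30^1 = 6·0.16807·0.3 = 0.302526
Weight by the priors:
  π_A·f_A = 0.23 × 0.000387281 = 8.90747e-05
  π_B·f_B = 0.57 × 0.00873775 = 0.00498052
  π_C·f_C = 0.20 × 0.302526 = 0.0605052
Sum: 8.90747e-05 + 0.00498052 + 0.0605052 = 0.0655748
So the posterior for Class B is 0.00498052 / 0.0655748 ≈ 0.0760.

0.0760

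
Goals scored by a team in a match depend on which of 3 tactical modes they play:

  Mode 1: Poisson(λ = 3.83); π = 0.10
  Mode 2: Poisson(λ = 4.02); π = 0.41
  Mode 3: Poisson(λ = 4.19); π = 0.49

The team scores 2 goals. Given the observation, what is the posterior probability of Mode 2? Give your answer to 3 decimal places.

0.423

P(component k | x) = P(Z=k)·f_k(x) / marginal(x), where marginal(x) = Σ_j P(Z=j)·f_j(x).
Component likelihoods at x = 2 goals:
  p_1 = e^(−3.83)·3.83^2/2! = 0.159228
  p_2 = e^(−4.02)·4.02^2/2! = 0.145064
  p_3 = e^(−4.19)·4.19^2/2! = 0.132955
Unnormalised posteriors:
  P(Z=1)·p_1 = 0.10 × 0.159228 = 0.0159228
  P(Z=2)·p_2 = 0.41 × 0.145064 = 0.0594761
  P(Z=3)·p_3 = 0.49 × 0.132955 = 0.0651479
Normaliser: 0.0159228 + 0.0594761 + 0.0651479 = 0.140547
P(Mode 2 | the observation) ≈ 0.423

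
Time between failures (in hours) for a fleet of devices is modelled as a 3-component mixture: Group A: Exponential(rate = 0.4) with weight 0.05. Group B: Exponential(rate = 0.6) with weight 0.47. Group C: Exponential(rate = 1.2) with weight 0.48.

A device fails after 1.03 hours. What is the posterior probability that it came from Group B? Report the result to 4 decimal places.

0.4570

P(component k | x) = π_k·f_k(x) / marginal(x), where marginal(x) = Σ_j π_j·f_j(x).
Exponential densities:
  L_A = 0.4·e^(−0.4·1.03) = 0.4·e^(−0.4120) = 0.26493
  L_B = 0.6·e^(−0.6·1.03) = 0.6·e^(−0.6180) = 0.323413
  L_C = 1.2·e^(−1.2·1.03) = 1.2·e^(−1.2360) = 0.348653
Unnormalised posteriors:
  π_A·L_A = 0.05 × 0.26493 = 0.0132465
  π_B·L_B = 0.47 × 0.323413 = 0.152004
  π_C·L_C = 0.48 × 0.348653 = 0.167353
Denominator: 0.0132465 + 0.152004 + 0.167353 = 0.332604
Responsibility of Group B: 0.152004 / 0.332604 ≈ 0.4570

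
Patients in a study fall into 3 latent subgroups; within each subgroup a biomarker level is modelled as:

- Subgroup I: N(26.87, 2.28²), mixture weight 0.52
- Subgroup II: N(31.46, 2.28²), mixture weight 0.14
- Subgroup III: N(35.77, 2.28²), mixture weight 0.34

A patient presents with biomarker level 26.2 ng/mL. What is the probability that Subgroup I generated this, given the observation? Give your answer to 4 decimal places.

P(component k | x) = π_k·f_k(x) / marginal(x), where marginal(x) = Σ_j π_j·f_j(x).
Normal densities:
  L_I = (1/(2.28·√(2π)))·exp(−(26.2−26.87)²/(2·2.28²)) = 0.174975·exp(-0.04318) = 0.167581
  L_II = (1/(2.28·√(2π)))·exp(−(26.2−31.46)²/(2·2.28²)) = 0.174975·exp(-2.66116) = 0.0122249
  L_III = (1/(2.28·√(2π)))·exp(−(26.2−35.77)²/(2·2.28²)) = 0.174975·exp(-8.80895) = 2.61395e-05
Unnormalised posteriors:
  π_I·L_I = 0.52 × 0.167581 = 0.0871419
  π_II·L_II = 0.14 × 0.0122249 = 0.00171149
  π_III·L_III = 0.34 × 2.61395e-05 = 8.88741e-06
Denominator: 0.0871419 + 0.00171149 + 8.88741e-06 = 0.0888623
P(Subgroup I | x) = 0.0871419 / 0.0888623 ≈ 0.9806

0.9806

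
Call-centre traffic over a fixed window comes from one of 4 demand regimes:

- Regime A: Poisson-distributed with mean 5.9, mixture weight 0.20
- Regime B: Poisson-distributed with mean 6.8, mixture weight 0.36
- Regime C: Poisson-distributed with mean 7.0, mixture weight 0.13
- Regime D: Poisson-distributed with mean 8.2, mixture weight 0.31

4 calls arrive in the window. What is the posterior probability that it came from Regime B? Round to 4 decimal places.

By Bayes' theorem, P(k | x) = π_k f_k(x) / Σ_j π_j f_j(x).
Evaluate each component's likelihood at the observed value:
  p_A = e^(−5.9)·5.9^4/4! = 0.138312
  p_B = e^(−6.8)·6.8^4/4! = 0.0992252
  p_C = e^(−7.0)·7.0^4/4! = 0.0912262
  p_D = e^(−8.2)·8.2^4/4! = 0.0517404
Multiply by the mixture weights:
  π_A·p_A = 0.20 × 0.138312 = 0.0276624
  π_B·p_B = 0.36 × 0.0992252 = 0.0357211
  π_C·p_C = 0.13 × 0.0912262 = 0.0118594
  π_D·p_D = 0.31 × 0.0517404 = 0.0160395
Normaliser: 0.0276624 + 0.0357211 + 0.0118594 + 0.0160395 = 0.0912824
So the posterior for Regime B is 0.0357211 / 0.0912824 ≈ 0.3913.

0.3913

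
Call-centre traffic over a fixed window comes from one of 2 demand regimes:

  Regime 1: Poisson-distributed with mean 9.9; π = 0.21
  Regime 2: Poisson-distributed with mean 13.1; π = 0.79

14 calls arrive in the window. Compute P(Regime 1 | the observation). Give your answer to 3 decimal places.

0.114

Posterior ∝ prior × likelihood, so P(k | x) ∝ π_k f_k(x); normalise over all components.
Component likelihoods at x = 14 calls:
  L_1 = e^(−9.9)·9.9^14/14! = 0.0499999
  L_2 = e^(−13.1)·13.1^14/14! = 0.102833
Unnormalised posteriors:
  π_1·L_1 = 0.21 × 0.0499999 = 0.0105
  π_2·L_2 = 0.79 × 0.102833 = 0.081238
Denominator: 0.0105 + 0.081238 = 0.091738
So the posterior for Regime 1 is 0.0105 / 0.091738 ≈ 0.114.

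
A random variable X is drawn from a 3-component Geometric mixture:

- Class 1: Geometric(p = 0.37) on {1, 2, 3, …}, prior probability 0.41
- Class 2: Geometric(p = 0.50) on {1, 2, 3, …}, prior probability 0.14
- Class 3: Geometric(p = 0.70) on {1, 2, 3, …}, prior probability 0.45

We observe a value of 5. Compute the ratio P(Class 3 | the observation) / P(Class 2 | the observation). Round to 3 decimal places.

0.583

Posterior odds = (π_i f_i(x)) / (π_j f_j(x)); the normalising sum cancels.
Geometric probabilities:
  p_1 = 0.058286
  p_2 = 0.03125
  p_3 = 0.00567
0.0025515 / 0.004375 ≈ 0.583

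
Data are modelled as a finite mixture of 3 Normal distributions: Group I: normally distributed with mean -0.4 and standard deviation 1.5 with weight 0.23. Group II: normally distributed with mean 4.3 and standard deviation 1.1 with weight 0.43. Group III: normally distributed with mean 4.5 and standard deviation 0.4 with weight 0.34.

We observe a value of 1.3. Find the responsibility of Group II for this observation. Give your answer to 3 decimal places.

0.105

Apply Bayes' rule: the posterior for each component is proportional to its prior times its likelihood at x.
Normal densities:
  f_I = (1/(1.5·√(2π)))·exp(−(1.3−-0.4)²/(2·1.5²)) = 0.265962·exp(-0.64222) = 0.139928
  f_II = (1/(1.1·√(2π)))·exp(−(1.3−4.3)²/(2·1.1²)) = 0.362675·exp(-3.71901) = 0.00879777
  f_III = (1/(0.4·√(2π)))·exp(−(1.3−4.5)²/(2·0.4²)) = 0.997356·exp(-32.00000) = 1.26307e-14
Multiply by the mixture weights:
  P(Z=I)·f_I = 0.23 × 0.139928 = 0.0321835
  P(Z=II)·f_II = 0.43 × 0.00879777 = 0.00378304
  P(Z=III)·f_III = 0.34 × 1.26307e-14 = 4.29443e-15
Sum: 0.0321835 + 0.00378304 + 4.29443e-15 = 0.0359665
P(Group II | x) ≈ 0.105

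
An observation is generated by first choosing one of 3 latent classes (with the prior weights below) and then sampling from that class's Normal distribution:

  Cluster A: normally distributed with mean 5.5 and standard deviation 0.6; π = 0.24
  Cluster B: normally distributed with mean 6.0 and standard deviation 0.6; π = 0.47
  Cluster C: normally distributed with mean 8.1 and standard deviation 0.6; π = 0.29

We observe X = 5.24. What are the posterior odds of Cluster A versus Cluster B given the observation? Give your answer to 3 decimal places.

Only the two components matter; the odds are (P(Z=i) f_i(x)) / (P(Z=j) f_j(x)).
Normal densities:
  p_A = 0.605318
  p_B = 0.298097
  p_C = 7.74341e-06
0.145276 / 0.140106 ≈ 1.037

1.037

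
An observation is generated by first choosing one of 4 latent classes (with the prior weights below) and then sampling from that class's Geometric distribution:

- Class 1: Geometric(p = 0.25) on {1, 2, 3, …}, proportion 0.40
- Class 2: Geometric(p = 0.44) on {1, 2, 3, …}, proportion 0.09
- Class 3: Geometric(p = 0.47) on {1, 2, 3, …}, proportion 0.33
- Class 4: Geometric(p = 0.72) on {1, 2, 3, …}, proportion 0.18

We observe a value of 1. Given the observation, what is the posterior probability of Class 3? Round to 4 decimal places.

0.3655

The responsibility of component k is π_k f_k(x) divided by Σ_j π_j f_j(x).
Geometric probabilities:
  L_1 = 0.25
  L_2 = 0.44
  L_3 = 0.47
  L_4 = 0.72
Weight by the priors:
  π_1·L_1 = 0.40 × 0.25 = 0.1
  π_2·L_2 = 0.09 × 0.44 = 0.0396
  π_3·L_3 = 0.33 × 0.47 = 0.1551
  π_4·L_4 = 0.18 × 0.72 = 0.1296
Sum: 0.1 + 0.0396 + 0.1551 + 0.1296 = 0.4243
P(Class 3 | x) = 0.1551 / 0.4243 ≈ 0.3655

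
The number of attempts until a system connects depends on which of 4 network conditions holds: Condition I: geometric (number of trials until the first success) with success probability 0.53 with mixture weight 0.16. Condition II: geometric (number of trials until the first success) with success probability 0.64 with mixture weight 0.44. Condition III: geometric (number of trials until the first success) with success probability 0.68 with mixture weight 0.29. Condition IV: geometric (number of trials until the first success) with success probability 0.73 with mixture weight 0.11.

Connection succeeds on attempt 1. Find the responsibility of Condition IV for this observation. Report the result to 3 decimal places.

0.125

P(component k | x) = w_k·f_k(x) / marginal(x), where marginal(x) = Σ_j w_j·f_j(x).
Evaluate each component's likelihood at the observed value:
  p_I = 0.53
  p_II = 0.64
  p_III = 0.68
  p_IV = 0.73
Prior × likelihood for each component:
  w_I·p_I = 0.16 × 0.53 = 0.0848
  w_II·p_II = 0.44 × 0.64 = 0.2816
  w_III·p_III = 0.29 × 0.68 = 0.1972
  w_IV·p_IV = 0.11 × 0.73 = 0.0803
Marginal: 0.0848 + 0.2816 + 0.1972 + 0.0803 = 0.6439
P(Condition IV | 1) ≈ 0.125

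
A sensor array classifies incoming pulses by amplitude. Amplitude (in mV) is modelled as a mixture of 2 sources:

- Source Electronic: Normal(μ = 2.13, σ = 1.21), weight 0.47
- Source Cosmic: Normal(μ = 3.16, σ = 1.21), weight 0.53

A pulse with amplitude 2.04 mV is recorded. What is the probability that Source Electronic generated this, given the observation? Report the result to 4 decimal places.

0.5758

Posterior ∝ prior × likelihood, so P(k | x) ∝ w_k f_k(x); normalise over all components.
Evaluate each component's likelihood at the observed value:
  f_Electronic = (1/(1.21·√(2π)))·exp(−(2.04−2.13)²/(2·1.21²)) = 0.329704·exp(-0.00277) = 0.328794
  f_Cosmic = (1/(1.21·√(2π)))·exp(−(2.04−3.16)²/(2·1.21²)) = 0.329704·exp(-0.42839) = 0.214822
Weight by the priors:
  w_Electronic·f_Electronic = 0.47 × 0.328794 = 0.154533
  w_Cosmic·f_Cosmic = 0.53 × 0.214822 = 0.113856
Sum: 0.154533 + 0.113856 = 0.268389
Responsibility of Source Electronic: 0.154533 / 0.268389 ≈ 0.5758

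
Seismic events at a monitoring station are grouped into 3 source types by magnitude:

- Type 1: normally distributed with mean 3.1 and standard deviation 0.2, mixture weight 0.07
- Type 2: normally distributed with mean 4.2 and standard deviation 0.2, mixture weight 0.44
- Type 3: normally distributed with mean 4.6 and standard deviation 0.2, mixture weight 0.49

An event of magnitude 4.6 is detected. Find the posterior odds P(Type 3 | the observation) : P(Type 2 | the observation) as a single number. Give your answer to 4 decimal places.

8.2287

Posterior odds = (π_i f_i(x)) / (π_j f_j(x)); the normalising sum cancels.
Normal densities:
  p_1 = (1/(0.2·√(2π)))·exp(−(4.6−3.1)²/(2·0.2²)) = 1.994711·exp(-28.12500) = 1.21716e-12
  p_2 = (1/(0.2·√(2π)))·exp(−(4.6−4.2)²/(2·0.2²)) = 1.994711·exp(-2.00000) = 0.269955
  p_3 = (1/(0.2·√(2π)))·exp(−(4.6−4.6)²/(2·0.2²)) = 1.994711·exp(-0.00000) = 1.99471
Odds = (0.49/0.44) × (1.99471/0.269955) = 1.11364 × 7.38906 ≈ 8.2287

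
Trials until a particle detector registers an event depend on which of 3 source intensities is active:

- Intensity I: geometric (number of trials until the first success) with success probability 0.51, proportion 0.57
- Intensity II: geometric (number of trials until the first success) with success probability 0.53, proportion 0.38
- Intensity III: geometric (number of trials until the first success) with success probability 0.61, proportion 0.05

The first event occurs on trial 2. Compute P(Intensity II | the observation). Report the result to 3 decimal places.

The responsibility of component k is w_k f_k(x) divided by Σ_j w_j f_j(x).
Geometric probabilities:
  L_I = 0.51·(1−0.51)^1 = 0.51·0.49 = 0.2499
  L_II = 0.53·(1−0.53)^1 = 0.53·0.47 = 0.2491
  L_III = 0.61·(1−0.61)^1 = 0.61·0.39 = 0.2379
Weight by the priors:
  w_I·L_I = 0.57 × 0.2499 = 0.142443
  w_II·L_II = 0.38 × 0.2491 = 0.094658
  w_III·L_III = 0.05 × 0.2379 = 0.011895
Denominator: 0.142443 + 0.094658 + 0.011895 = 0.248996
P(Intensity II | 2) = 0.094658 / 0.248996 ≈ 0.380

0.380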